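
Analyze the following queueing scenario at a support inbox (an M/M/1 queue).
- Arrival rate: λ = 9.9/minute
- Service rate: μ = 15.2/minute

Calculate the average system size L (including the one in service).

ρ = λ/μ = 9.9/15.2 = 0.6513
For M/M/1: L = λ/(μ-λ)
L = 9.9/(15.2-9.9) = 9.9/5.30
L = 1.8679 emails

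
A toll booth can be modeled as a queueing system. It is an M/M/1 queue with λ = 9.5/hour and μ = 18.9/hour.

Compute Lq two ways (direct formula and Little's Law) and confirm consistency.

Method 1 (direct): Lq = λ²/(μ(μ-λ)) = 90.25/(18.9 × 9.40) = 0.5080

Method 2 (Little's Law):
W = 1/(μ-λ) = 1/9.40 = 0.10638
Wq = W - 1/μ = 0.10638 - 0.052910 = 0.05347
Lq = λWq = 9.5 × 0.05347 = 0.5080 ✔ (matches Method 1)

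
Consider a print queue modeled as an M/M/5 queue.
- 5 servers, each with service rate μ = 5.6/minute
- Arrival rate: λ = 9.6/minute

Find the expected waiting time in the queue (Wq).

Traffic intensity: ρ = λ/(cμ) = 9.6/(5×5.6) = 0.3429
Since ρ = 0.3429 < 1, system is stable.
Offered load a = λ/μ = cρ = 9.6/5.6 = 1.7143
P₀ = [ Σₙ₌₀^4 aⁿ/n! + a^5/(5!(1-ρ)) ]⁻¹
Σ = a^0/0! + a^1/1! + a^2/2! + a^3/3! + a^4/4! = 1.0000 + 1.7143 + 1.4694 + 0.83965 + 0.35985 = 5.3832
a^5/(5!(1-ρ)) = 14.8053/(120 × 0.65714) = 0.1877
P₀ = 1/(5.3832 + 0.1877) = 0.1795
Lq = P₀·a^5·ρ / (5!(1-ρ)²) = 0.17950 × 14.8053 × 0.34286 / (120 × 0.43184) = 0.01758
Wq = Lq/λ = 0.017583/9.6 = 0.001832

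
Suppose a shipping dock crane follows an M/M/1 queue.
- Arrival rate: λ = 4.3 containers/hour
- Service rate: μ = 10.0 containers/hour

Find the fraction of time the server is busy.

Server utilization: ρ = λ/μ
ρ = 4.3/10.0 = 0.4300
The server is busy 43.00% of the time.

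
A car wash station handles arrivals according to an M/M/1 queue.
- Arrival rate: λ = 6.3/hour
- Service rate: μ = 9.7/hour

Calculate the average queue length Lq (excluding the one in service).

ρ = λ/μ = 6.3/9.7 = 0.6495
For M/M/1: Lq = λ²/(μ(μ-λ))
Lq = 39.69/(9.7 × 3.40)
Lq = 1.2035 cars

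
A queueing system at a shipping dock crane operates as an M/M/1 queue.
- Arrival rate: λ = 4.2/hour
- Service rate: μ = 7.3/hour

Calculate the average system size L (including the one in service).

ρ = λ/μ = 4.2/7.3 = 0.5753
For M/M/1: L = λ/(μ-λ)
L = 4.2/(7.3-4.2) = 4.2/3.10
L = 1.3548 containers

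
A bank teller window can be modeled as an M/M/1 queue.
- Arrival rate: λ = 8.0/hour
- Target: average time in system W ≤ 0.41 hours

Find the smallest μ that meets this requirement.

For M/M/1: W = 1/(μ-λ)
Need W ≤ 0.41, so 1/(μ-λ) ≤ 0.41
μ - λ ≥ 1/0.41 = 2.4390
μ ≥ 8.0 + 2.4390 = 10.4390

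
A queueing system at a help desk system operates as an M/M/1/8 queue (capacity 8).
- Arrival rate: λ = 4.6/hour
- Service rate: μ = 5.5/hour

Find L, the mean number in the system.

ρ = λ/μ = 4.6/5.5 = 0.83636
P₀ = (1-ρ)/(1-ρ^(K+1)) = (1-0.83636)/(1-0.83636^9) = 0.1636/0.7998 = 0.2046
P_K = P₀×ρ^K = 0.20461 × 0.83636^8 = 0.20461 × 0.23941 = 0.04899
L = ρ[1 - (K+1)ρ^K + Kρ^(K+1)] / [(1-ρ)(1-ρ^(K+1))]
L = 0.83636 × (1 - 9×0.239412 + 8×0.200235) / ((1 - 0.83636) × (1 - 0.200235)) = 2.8577 tickets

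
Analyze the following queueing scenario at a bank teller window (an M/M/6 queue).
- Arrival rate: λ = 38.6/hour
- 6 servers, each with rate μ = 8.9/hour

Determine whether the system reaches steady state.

Stability requires ρ = λ/(cμ) < 1
ρ = 38.6/(6 × 8.9) = 38.6/53.40 = 0.7228
Since 0.7228 < 1, the system is STABLE.
The servers are busy 72.28% of the time.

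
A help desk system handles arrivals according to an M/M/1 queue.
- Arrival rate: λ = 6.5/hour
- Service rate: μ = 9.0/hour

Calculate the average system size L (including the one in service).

ρ = λ/μ = 6.5/9.0 = 0.7222
For M/M/1: L = λ/(μ-λ)
L = 6.5/(9.0-6.5) = 6.5/2.50
L = 2.6000 tickets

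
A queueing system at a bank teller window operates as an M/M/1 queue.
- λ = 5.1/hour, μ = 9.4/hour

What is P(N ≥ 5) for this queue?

ρ = λ/μ = 5.1/9.4 = 0.54255
P(N ≥ n) = ρⁿ
P(N ≥ 5) = 0.54255^5
P(N ≥ 5) = 0.04701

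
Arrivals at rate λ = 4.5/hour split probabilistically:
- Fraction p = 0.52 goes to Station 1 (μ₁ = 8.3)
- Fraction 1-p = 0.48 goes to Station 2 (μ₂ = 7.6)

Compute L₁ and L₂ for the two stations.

Effective rates: λ₁ = 4.5×0.52 = 2.34, λ₂ = 4.5×0.48 = 2.16
Station 1: ρ₁ = 2.34/8.3 = 0.2819, L₁ = ρ₁/(1-ρ₁) = 0.2819/(1-0.2819) = 0.3926
Station 2: ρ₂ = 2.16/7.6 = 0.28421, L₂ = ρ₂/(1-ρ₂) = 0.28421/(1-0.28421) = 0.3971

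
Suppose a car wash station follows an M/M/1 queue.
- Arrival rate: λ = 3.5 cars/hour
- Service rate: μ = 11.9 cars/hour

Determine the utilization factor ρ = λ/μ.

Server utilization: ρ = λ/μ
ρ = 3.5/11.9 = 0.2941
The server is busy 29.41% of the time.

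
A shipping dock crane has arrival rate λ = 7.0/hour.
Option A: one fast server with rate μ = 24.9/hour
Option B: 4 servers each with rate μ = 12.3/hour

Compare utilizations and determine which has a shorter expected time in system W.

Option A: single server μ = 24.9 (M/M/1)
  ρ_A = 7.0/24.9 = 0.2811
  W_A = 1/(μ-λ) = 1/(24.9-7.0) = 1/17.90 = 0.05587

Option B: 4 servers μ = 12.3 (M/M/4)
  ρ_B = λ/(cμ) = 7.0/(4×12.3) = 0.1423
  Offered load a = λ/μ = cρ = 7.0/12.3 = 0.5691
  P₀ = [ Σₙ₌₀^3 aⁿ/n! + a^4/(4!(1-ρ)) ]⁻¹
  Σ = a^0/0! + a^1/1! + a^2/2! + a^3/3! = 1.0000 + 0.56911 + 0.16194 + 0.030720 = 1.7618
  a^4/(4!(1-ρ)) = 0.1049/(24 × 0.8577) = 0.005096
  P₀ = 1/(1.7618 + 0.005096) = 0.5660
  Lq = P₀·a^4·ρ / (4!(1-ρ)²) = 0.56597 × 0.10490 × 0.14228 / (24 × 0.73569) = 0.0004784
  Wq_B = Lq/λ = 0.0004784/7.0 = 0.00006834
  W_B = Wq_B + 1/μ = 0.00006834 + 0.08130 = 0.08137

Since W_A = 0.05587 < W_B = 0.08137, Option A (single fast server) has the shorter time in system.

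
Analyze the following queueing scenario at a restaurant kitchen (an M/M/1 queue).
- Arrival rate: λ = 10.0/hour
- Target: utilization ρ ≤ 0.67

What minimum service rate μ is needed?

ρ = λ/μ, so μ = λ/ρ
μ ≥ 10.0/0.67 = 14.9254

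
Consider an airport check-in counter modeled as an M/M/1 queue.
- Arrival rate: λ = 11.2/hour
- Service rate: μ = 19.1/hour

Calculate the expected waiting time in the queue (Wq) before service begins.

First, compute utilization: ρ = λ/μ = 11.2/19.1 = 0.5864
For M/M/1: Wq = λ/(μ(μ-λ))
Wq = 11.2/(19.1 × (19.1-11.2))
Wq = 11.2/(19.1 × 7.90)
Wq = 0.07423 hours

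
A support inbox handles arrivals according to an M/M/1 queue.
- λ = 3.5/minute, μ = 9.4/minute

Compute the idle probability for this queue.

ρ = λ/μ = 3.5/9.4 = 0.3723
P(0) = 1 - ρ = 1 - 0.3723 = 0.6277
The server is idle 62.77% of the time.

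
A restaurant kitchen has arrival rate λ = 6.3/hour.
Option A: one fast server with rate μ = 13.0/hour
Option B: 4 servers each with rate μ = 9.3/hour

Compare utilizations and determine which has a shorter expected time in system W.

Option A: single server μ = 13.0 (M/M/1)
  ρ_A = 6.3/13.0 = 0.4846
  W_A = 1/(μ-λ) = 1/(13.0-6.3) = 1/6.70 = 0.1493

Option B: 4 servers μ = 9.3 (M/M/4)
  ρ_B = λ/(cμ) = 6.3/(4×9.3) = 0.1694
  Offered load a = λ/μ = cρ = 6.3/9.3 = 0.6774
  P₀ = [ Σₙ₌₀^3 aⁿ/n! + a^4/(4!(1-ρ)) ]⁻¹
  Σ = a^0/0! + a^1/1! + a^2/2! + a^3/3! = 1.0000 + 0.67742 + 0.22945 + 0.051811 = 1.9587
  a^4/(4!(1-ρ)) = 0.2106/(24 × 0.8306) = 0.01056
  P₀ = 1/(1.9587 + 0.01056) = 0.5078
  Lq = P₀·a^4·ρ / (4!(1-ρ)²) = 0.5078 × 0.2106 × 0.1694 / (24 × 0.6900) = 0.001094
  Wq_B = Lq/λ = 0.0010937/6.3 = 0.0001736
  W_B = Wq_B + 1/μ = 0.0001736 + 0.1075 = 0.1077

Since W_B = 0.1077 < W_A = 0.1493, Option B (multiple servers) has the shorter time in system.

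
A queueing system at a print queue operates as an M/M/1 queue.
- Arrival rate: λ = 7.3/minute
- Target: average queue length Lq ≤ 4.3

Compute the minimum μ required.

For M/M/1: Lq = λ²/(μ(μ-λ))
Need Lq ≤ 4.3, i.e. μ(μ-λ) ≥ λ²/4.3
μ² - 7.3μ - 53.29/4.3 ≥ 0  →  μ² - 7.3μ - 12.39302 ≥ 0
Quadratic formula (positive root): μ = [λ + √(λ² + 4×12.39302)]/2
Discriminant: 53.29 + 4×12.39302 = 102.8621, √102.8621 = 10.1421
μ ≥ (7.3 + 10.1421)/2 = 8.7210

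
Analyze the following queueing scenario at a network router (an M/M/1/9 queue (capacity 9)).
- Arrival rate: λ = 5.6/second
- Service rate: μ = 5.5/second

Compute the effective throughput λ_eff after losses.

ρ = λ/μ = 5.6/5.5 = 1.01818
P₀ = (1-ρ)/(1-ρ^(K+1)) = (1-1.01818)/(1-1.01818^10) = -0.018180/-0.19742 = 0.09209
P_K = P₀×ρ^K = 0.09209 × 1.01818^9 = 0.09209 × 1.1760 = 0.1083
λ_eff = λ(1-P_K) = 5.6 × (1 - 0.1083) = 5.6 × 0.8917 = 4.9935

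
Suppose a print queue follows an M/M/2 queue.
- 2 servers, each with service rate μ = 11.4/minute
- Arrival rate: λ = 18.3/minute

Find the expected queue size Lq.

Traffic intensity: ρ = λ/(cμ) = 18.3/(2×11.4) = 0.8026
Since ρ = 0.8026 < 1, system is stable.
Offered load a = λ/μ = cρ = 18.3/11.4 = 1.6053
P₀ = [ Σₙ₌₀^1 aⁿ/n! + a^2/(2!(1-ρ)) ]⁻¹
Σ = a^0/0! + a^1/1! = 1.0000 + 1.6053 = 2.6053
a^2/(2!(1-ρ)) = 2.5769/(2 × 0.19737) = 6.5281
P₀ = 1/(2.6053 + 6.5281) = 0.1095
Lq = P₀·a^2·ρ / (2!(1-ρ)²) = 0.10949 × 2.5769 × 0.80263 / (2 × 0.038954) = 2.9067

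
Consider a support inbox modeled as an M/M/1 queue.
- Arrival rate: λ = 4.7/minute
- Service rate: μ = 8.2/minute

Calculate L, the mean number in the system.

ρ = λ/μ = 4.7/8.2 = 0.5732
For M/M/1: L = λ/(μ-λ)
L = 4.7/(8.2-4.7) = 4.7/3.50
L = 1.3429 emails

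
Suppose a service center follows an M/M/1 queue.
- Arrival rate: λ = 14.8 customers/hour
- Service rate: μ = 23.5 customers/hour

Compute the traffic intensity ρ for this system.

Server utilization: ρ = λ/μ
ρ = 14.8/23.5 = 0.6298
The server is busy 62.98% of the time.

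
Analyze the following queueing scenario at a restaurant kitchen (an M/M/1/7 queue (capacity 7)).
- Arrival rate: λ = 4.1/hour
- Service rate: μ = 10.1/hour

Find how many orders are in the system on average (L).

ρ = λ/μ = 4.1/10.1 = 0.40594
P₀ = (1-ρ)/(1-ρ^(K+1)) = (1-0.40594)/(1-0.40594^8) = 0.5941/0.9993 = 0.5945
P_K = P₀×ρ^K = 0.5945 × 0.40594^7 = 0.5945 × 0.001816 = 0.001080
L = ρ[1 - (K+1)ρ^K + Kρ^(K+1)] / [(1-ρ)(1-ρ^(K+1))]
L = 0.40594 × (1 - 8×0.001816 + 7×0.0007374) / ((1 - 0.40594) × (1 - 0.0007374)) = 0.6774 orders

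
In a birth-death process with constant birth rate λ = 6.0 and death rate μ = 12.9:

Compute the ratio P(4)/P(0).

For constant rates: P(n)/P(0) = (λ/μ)^n
P(4)/P(0) = (6.0/12.9)^4 = 0.46512^4 = 0.04680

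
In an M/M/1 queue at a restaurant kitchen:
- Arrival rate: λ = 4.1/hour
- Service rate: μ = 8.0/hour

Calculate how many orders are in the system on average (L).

ρ = λ/μ = 4.1/8.0 = 0.5125
For M/M/1: L = λ/(μ-λ)
L = 4.1/(8.0-4.1) = 4.1/3.90
L = 1.0513 orders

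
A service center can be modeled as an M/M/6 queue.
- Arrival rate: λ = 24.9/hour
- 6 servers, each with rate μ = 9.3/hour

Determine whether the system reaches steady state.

Stability requires ρ = λ/(cμ) < 1
ρ = 24.9/(6 × 9.3) = 24.9/55.80 = 0.4462
Since 0.4462 < 1, the system is STABLE.
The servers are busy 44.62% of the time.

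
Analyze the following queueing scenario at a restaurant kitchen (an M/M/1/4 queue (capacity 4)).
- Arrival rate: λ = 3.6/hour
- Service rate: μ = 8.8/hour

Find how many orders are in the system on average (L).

ρ = λ/μ = 3.6/8.8 = 0.40909
P₀ = (1-ρ)/(1-ρ^(K+1)) = (1-0.40909)/(1-0.40909^5) = 0.5909/0.9885 = 0.5978
P_K = P₀×ρ^K = 0.5978 × 0.40909^4 = 0.5978 × 0.02801 = 0.01674
L = ρ[1 - (K+1)ρ^K + Kρ^(K+1)] / [(1-ρ)(1-ρ^(K+1))]
L = 0.40909 × (1 - 5×0.02801 + 4×0.01146) / ((1 - 0.40909) × (1 - 0.01146)) = 0.6344 orders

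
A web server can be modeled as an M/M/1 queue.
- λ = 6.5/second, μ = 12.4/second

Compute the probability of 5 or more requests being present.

ρ = λ/μ = 6.5/12.4 = 0.5242
P(N ≥ n) = ρⁿ
P(N ≥ 5) = 0.5242^5
P(N ≥ 5) = 0.03958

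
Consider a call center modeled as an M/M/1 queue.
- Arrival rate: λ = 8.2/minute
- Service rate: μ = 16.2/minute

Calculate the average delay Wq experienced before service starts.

First, compute utilization: ρ = λ/μ = 8.2/16.2 = 0.5062
For M/M/1: Wq = λ/(μ(μ-λ))
Wq = 8.2/(16.2 × (16.2-8.2))
Wq = 8.2/(16.2 × 8.00)
Wq = 0.06327 minutes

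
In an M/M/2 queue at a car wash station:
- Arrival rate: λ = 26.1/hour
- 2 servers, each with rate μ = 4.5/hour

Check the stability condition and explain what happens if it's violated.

Stability requires ρ = λ/(cμ) < 1
ρ = 26.1/(2 × 4.5) = 26.1/9.00 = 2.9000
Since 2.9000 ≥ 1, the system is UNSTABLE.
Need c > λ/μ = 26.1/4.5 = 5.80.
Minimum servers needed: c = 6.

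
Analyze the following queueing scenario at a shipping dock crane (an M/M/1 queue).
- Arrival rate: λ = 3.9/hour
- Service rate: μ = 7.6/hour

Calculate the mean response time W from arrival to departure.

First, compute utilization: ρ = λ/μ = 3.9/7.6 = 0.5132
For M/M/1: W = 1/(μ-λ)
W = 1/(7.6-3.9) = 1/3.70
W = 0.2703 hours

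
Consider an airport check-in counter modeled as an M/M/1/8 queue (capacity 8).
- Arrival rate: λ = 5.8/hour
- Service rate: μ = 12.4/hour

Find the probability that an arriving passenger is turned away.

ρ = λ/μ = 5.8/12.4 = 0.46774
P₀ = (1-ρ)/(1-ρ^(K+1)) = (1-0.46774)/(1-0.46774^9) = 0.53226/0.99893 = 0.5328
P_K = P₀×ρ^K = 0.5328 × 0.46774^8 = 0.5328 × 0.002291 = 0.001221
Blocking probability = 0.12%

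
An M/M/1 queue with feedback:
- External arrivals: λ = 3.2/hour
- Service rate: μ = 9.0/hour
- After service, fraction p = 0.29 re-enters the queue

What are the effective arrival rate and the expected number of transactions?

Effective arrival rate: λ_eff = λ/(1-p) = 3.2/(1-0.29) = 3.2/0.71 = 4.5070
ρ = λ_eff/μ = 4.5070/9.0 = 0.50078
L = ρ/(1-ρ) = 0.50078/(1-0.50078) = 1.0031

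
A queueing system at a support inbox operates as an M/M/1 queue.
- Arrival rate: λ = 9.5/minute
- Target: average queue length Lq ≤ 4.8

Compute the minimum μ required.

For M/M/1: Lq = λ²/(μ(μ-λ))
Need Lq ≤ 4.8, i.e. μ(μ-λ) ≥ λ²/4.8
μ² - 9.5μ - 90.25/4.8 ≥ 0  →  μ² - 9.5μ - 18.80208 ≥ 0
Quadratic formula (positive root): μ = [λ + √(λ² + 4×18.80208)]/2
Discriminant: 90.25 + 4×18.80208 = 165.4583, √165.4583 = 12.8631
μ ≥ (9.5 + 12.8631)/2 = 11.1815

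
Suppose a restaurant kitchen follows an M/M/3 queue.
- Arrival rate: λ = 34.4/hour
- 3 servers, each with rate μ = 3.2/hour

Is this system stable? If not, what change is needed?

Stability requires ρ = λ/(cμ) < 1
ρ = 34.4/(3 × 3.2) = 34.4/9.60 = 3.5833
Since 3.5833 ≥ 1, the system is UNSTABLE.
Need c > λ/μ = 34.4/3.2 = 10.75.
Minimum servers needed: c = 11.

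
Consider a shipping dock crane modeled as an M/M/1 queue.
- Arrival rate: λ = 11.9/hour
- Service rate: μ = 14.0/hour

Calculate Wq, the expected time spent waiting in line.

First, compute utilization: ρ = λ/μ = 11.9/14.0 = 0.8500
For M/M/1: Wq = λ/(μ(μ-λ))
Wq = 11.9/(14.0 × (14.0-11.9))
Wq = 11.9/(14.0 × 2.10)
Wq = 0.4048 hours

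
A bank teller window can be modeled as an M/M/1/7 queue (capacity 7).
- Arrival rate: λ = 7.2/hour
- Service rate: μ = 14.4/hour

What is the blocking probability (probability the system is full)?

ρ = λ/μ = 7.2/14.4 = 0.5000
P₀ = (1-ρ)/(1-ρ^(K+1)) = (1-0.5000)/(1-0.5000^8) = 0.5000/0.9961 = 0.5020
P_K = P₀×ρ^K = 0.5020 × 0.5000^7 = 0.5020 × 0.007812 = 0.003922
Blocking probability = 0.39%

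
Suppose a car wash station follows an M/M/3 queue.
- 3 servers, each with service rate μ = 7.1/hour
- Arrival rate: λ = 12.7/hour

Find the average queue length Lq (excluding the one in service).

Traffic intensity: ρ = λ/(cμ) = 12.7/(3×7.1) = 0.5962
Since ρ = 0.5962 < 1, system is stable.
Offered load a = λ/μ = cρ = 12.7/7.1 = 1.7887
P₀ = [ Σₙ₌₀^2 aⁿ/n! + a^3/(3!(1-ρ)) ]⁻¹
Σ = a^0/0! + a^1/1! + a^2/2! = 1.0000 + 1.7887 + 1.5998 = 4.3885
a^3/(3!(1-ρ)) = 5.7232/(6 × 0.40376) = 2.3625
P₀ = 1/(4.3885 + 2.3625) = 0.1481
Lq = P₀·a^3·ρ / (3!(1-ρ)²) = 0.14813 × 5.7232 × 0.59624 / (6 × 0.16302) = 0.5168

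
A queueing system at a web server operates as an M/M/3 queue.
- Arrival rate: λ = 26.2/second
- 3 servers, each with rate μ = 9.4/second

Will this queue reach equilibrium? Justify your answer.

Stability requires ρ = λ/(cμ) < 1
ρ = 26.2/(3 × 9.4) = 26.2/28.20 = 0.9291
Since 0.9291 < 1, the system is STABLE.
The servers are busy 92.91% of the time.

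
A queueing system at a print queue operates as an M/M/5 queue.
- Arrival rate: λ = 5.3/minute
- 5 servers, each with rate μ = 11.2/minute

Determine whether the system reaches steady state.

Stability requires ρ = λ/(cμ) < 1
ρ = 5.3/(5 × 11.2) = 5.3/56.00 = 0.09464
Since 0.09464 < 1, the system is STABLE.
The servers are busy 9.46% of the time.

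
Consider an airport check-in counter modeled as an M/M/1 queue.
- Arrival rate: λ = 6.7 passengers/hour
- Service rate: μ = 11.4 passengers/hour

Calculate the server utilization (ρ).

Server utilization: ρ = λ/μ
ρ = 6.7/11.4 = 0.5877
The server is busy 58.77% of the time.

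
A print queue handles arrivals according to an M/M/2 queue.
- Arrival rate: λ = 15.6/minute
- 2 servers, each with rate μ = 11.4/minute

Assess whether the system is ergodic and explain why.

Stability requires ρ = λ/(cμ) < 1
ρ = 15.6/(2 × 11.4) = 15.6/22.80 = 0.6842
Since 0.6842 < 1, the system is STABLE.
The servers are busy 68.42% of the time.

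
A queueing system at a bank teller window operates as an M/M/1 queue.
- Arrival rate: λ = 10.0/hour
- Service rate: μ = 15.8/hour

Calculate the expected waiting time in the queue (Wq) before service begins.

First, compute utilization: ρ = λ/μ = 10.0/15.8 = 0.6329
For M/M/1: Wq = λ/(μ(μ-λ))
Wq = 10.0/(15.8 × (15.8-10.0))
Wq = 10.0/(15.8 × 5.80)
Wq = 0.1091 hours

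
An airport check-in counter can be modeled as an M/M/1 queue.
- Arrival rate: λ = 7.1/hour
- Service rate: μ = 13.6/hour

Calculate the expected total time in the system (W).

First, compute utilization: ρ = λ/μ = 7.1/13.6 = 0.5221
For M/M/1: W = 1/(μ-λ)
W = 1/(13.6-7.1) = 1/6.50
W = 0.1538 hours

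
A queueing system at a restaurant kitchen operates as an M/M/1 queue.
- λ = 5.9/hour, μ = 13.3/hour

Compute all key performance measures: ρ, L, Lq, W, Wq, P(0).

Step 1: ρ = λ/μ = 5.9/13.3 = 0.4436
Step 2: L = λ/(μ-λ) = 5.9/7.40 = 0.7973
Step 3: Lq = λ²/(μ(μ-λ)) = 34.81/(13.3×7.40) = 0.3537
Step 4: W = 1/(μ-λ) = 1/7.40 = 0.13514
Step 5: Wq = λ/(μ(μ-λ)) = 5.9/(13.3×7.40) = 0.05995
Step 6: P(0) = 1-ρ = 0.5564
Verify: L = λW = 5.9×0.13514 = 0.7973 ✔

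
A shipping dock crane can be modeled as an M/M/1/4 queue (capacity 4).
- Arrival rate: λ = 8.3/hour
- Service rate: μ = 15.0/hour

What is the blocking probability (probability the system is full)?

ρ = λ/μ = 8.3/15.0 = 0.553333
P₀ = (1-ρ)/(1-ρ^(K+1)) = (1-0.553333)/(1-0.553333^5) = 0.44667/0.94813 = 0.4711
P_K = P₀×ρ^K = 0.4711 × 0.553333^4 = 0.4711 × 0.09374 = 0.04416
Blocking probability = 4.42%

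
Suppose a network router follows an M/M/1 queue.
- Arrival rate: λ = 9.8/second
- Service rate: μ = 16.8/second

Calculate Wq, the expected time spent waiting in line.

First, compute utilization: ρ = λ/μ = 9.8/16.8 = 0.5833
For M/M/1: Wq = λ/(μ(μ-λ))
Wq = 9.8/(16.8 × (16.8-9.8))
Wq = 9.8/(16.8 × 7.00)
Wq = 0.08333 seconds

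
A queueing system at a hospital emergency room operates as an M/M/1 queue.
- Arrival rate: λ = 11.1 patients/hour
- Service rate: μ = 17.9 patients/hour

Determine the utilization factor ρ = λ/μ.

Server utilization: ρ = λ/μ
ρ = 11.1/17.9 = 0.6201
The server is busy 62.01% of the time.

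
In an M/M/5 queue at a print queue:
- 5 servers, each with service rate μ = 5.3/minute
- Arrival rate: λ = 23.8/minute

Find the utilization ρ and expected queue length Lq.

Traffic intensity: ρ = λ/(cμ) = 23.8/(5×5.3) = 0.8981
Since ρ = 0.8981 < 1, system is stable.
Offered load a = λ/μ = cρ = 23.8/5.3 = 4.4906
P₀ = [ Σₙ₌₀^4 aⁿ/n! + a^5/(5!(1-ρ)) ]⁻¹
Σ = a^0/0! + a^1/1! + a^2/2! + a^3/3! + a^4/4! = 1.000000 + 4.490566 + 10.08259 + 15.09218 + 16.94311 = 47.6084
a^5/(5!(1-ρ)) = 1826.0196/(120 × 0.1018868) = 149.3504
P₀ = 1/(47.6084 + 149.3504) = 0.005077
Lq = P₀·a^5·ρ / (5!(1-ρ)²) = 0.00507720 × 1826.0196 × 0.898113 / (120 × 0.0103809) = 6.6841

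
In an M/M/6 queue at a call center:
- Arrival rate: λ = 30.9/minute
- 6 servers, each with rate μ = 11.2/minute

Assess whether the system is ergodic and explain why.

Stability requires ρ = λ/(cμ) < 1
ρ = 30.9/(6 × 11.2) = 30.9/67.20 = 0.4598
Since 0.4598 < 1, the system is STABLE.
The servers are busy 45.98% of the time.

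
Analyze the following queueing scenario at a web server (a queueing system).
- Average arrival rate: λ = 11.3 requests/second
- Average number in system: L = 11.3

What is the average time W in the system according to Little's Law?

Little's Law: L = λW, so W = L/λ
W = 11.3/11.3 = 1.0000 seconds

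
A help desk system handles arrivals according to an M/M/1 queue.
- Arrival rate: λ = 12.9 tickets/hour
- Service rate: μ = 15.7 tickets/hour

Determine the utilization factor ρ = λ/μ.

Server utilization: ρ = λ/μ
ρ = 12.9/15.7 = 0.8217
The server is busy 82.17% of the time.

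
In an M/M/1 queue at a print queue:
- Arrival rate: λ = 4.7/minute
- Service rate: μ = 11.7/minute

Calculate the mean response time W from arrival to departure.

First, compute utilization: ρ = λ/μ = 4.7/11.7 = 0.4017
For M/M/1: W = 1/(μ-λ)
W = 1/(11.7-4.7) = 1/7.00
W = 0.1429 minutes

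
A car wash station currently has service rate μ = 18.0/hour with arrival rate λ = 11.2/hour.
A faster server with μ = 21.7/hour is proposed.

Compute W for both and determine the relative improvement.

System 1: ρ₁ = 11.2/18.0 = 0.6222, W₁ = 1/(18.0-11.2) = 0.14706
System 2: ρ₂ = 11.2/21.7 = 0.5161, W₂ = 1/(21.7-11.2) = 0.095238
Improvement: (W₁-W₂)/W₁ = (0.14706-0.095238)/0.14706 = 35.24%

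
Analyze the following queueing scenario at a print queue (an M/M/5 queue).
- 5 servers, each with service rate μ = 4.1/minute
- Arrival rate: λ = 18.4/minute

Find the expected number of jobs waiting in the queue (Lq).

Traffic intensity: ρ = λ/(cμ) = 18.4/(5×4.1) = 0.8976
Since ρ = 0.8976 < 1, system is stable.
Offered load a = λ/μ = cρ = 18.4/4.1 = 4.4878
P₀ = [ Σₙ₌₀^4 aⁿ/n! + a^5/(5!(1-ρ)) ]⁻¹
Σ = a^0/0! + a^1/1! + a^2/2! + a^3/3! + a^4/4! = 1.000000 + 4.487805 + 10.07020 + 15.06436 + 16.90148 = 47.5238
a^5/(5!(1-ρ)) = 1820.4126/(120 × 0.10243902) = 148.0891
P₀ = 1/(47.5238 + 148.0891) = 0.005112
Lq = P₀·a^5·ρ / (5!(1-ρ)²) = 0.00511214 × 1820.4126 × 0.897561 / (120 × 0.0104938) = 6.6332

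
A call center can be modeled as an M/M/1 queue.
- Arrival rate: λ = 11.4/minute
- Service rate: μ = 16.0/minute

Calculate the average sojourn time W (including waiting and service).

First, compute utilization: ρ = λ/μ = 11.4/16.0 = 0.7125
For M/M/1: W = 1/(μ-λ)
W = 1/(16.0-11.4) = 1/4.60
W = 0.2174 minutes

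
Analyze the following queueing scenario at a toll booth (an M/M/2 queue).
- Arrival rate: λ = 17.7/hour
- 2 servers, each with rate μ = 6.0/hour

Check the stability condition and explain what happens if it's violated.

Stability requires ρ = λ/(cμ) < 1
ρ = 17.7/(2 × 6.0) = 17.7/12.00 = 1.4750
Since 1.4750 ≥ 1, the system is UNSTABLE.
Need c > λ/μ = 17.7/6.0 = 2.95.
Minimum servers needed: c = 3.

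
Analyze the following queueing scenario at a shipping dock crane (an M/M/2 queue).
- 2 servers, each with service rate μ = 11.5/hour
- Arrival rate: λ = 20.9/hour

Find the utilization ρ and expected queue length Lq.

Traffic intensity: ρ = λ/(cμ) = 20.9/(2×11.5) = 0.9087
Since ρ = 0.9087 < 1, system is stable.
Offered load a = λ/μ = cρ = 20.9/11.5 = 1.8174
P₀ = [ Σₙ₌₀^1 aⁿ/n! + a^2/(2!(1-ρ)) ]⁻¹
Σ = a^0/0! + a^1/1! = 1.0000 + 1.8174 = 2.8174
a^2/(2!(1-ρ)) = 3.3029/(2 × 0.091304) = 18.0874
P₀ = 1/(2.8174 + 18.0874) = 0.04784
Lq = P₀·a^2·ρ / (2!(1-ρ)²) = 0.047836 × 3.3029 × 0.90870 / (2 × 0.0083365) = 8.6111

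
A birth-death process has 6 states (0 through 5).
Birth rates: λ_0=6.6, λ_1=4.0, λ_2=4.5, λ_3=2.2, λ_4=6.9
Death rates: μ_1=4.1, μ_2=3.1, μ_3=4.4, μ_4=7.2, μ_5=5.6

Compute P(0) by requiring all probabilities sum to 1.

Ratios P(n)/P(0) = (λ₀···λₙ₋₁)/(μ₁···μₙ):
P(1)/P(0) = (6.6)/(4.1) = 1.60976
P(2)/P(0) = (6.6×4.0)/(4.1×3.1) = 2.07710
P(3)/P(0) = (6.6×4.0×4.5)/(4.1×3.1×4.4) = 2.12431
P(4)/P(0) = (6.6×4.0×4.5×2.2)/(4.1×3.1×4.4×7.2) = 0.649095
P(5)/P(0) = (6.6×4.0×4.5×2.2×6.9)/(4.1×3.1×4.4×7.2×5.6) = 0.799778

Normalization: ∑ P(n) = 1
P(0) × (1.00000 + 1.60976 + 2.07710 + 2.12431 + 0.649095 + 0.799778) = 1
P(0) × 8.2600 = 1
P(0) = 1/8.2600 = 0.1211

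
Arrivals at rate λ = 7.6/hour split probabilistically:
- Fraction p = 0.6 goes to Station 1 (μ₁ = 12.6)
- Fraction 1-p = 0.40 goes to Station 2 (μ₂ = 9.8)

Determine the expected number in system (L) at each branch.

Effective rates: λ₁ = 7.6×0.6 = 4.56, λ₂ = 7.6×0.40 = 3.04
Station 1: ρ₁ = 4.56/12.6 = 0.3619, L₁ = ρ₁/(1-ρ₁) = 0.3619/(1-0.3619) = 0.5672
Station 2: ρ₂ = 3.04/9.8 = 0.3102, L₂ = ρ₂/(1-ρ₂) = 0.3102/(1-0.3102) = 0.4497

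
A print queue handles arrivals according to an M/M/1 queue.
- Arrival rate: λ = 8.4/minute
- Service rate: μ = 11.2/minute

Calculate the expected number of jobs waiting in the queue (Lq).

ρ = λ/μ = 8.4/11.2 = 0.7500
For M/M/1: Lq = λ²/(μ(μ-λ))
Lq = 70.56/(11.2 × 2.80)
Lq = 2.2500 jobs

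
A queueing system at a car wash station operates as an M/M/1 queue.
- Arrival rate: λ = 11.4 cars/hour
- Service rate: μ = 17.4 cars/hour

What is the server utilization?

Server utilization: ρ = λ/μ
ρ = 11.4/17.4 = 0.6552
The server is busy 65.52% of the time.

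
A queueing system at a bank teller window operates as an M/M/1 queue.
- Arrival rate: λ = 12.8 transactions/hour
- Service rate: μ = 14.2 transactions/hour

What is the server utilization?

Server utilization: ρ = λ/μ
ρ = 12.8/14.2 = 0.9014
The server is busy 90.14% of the time.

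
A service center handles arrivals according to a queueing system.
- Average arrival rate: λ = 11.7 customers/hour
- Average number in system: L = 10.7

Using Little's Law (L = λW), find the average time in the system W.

Little's Law: L = λW, so W = L/λ
W = 10.7/11.7 = 0.9145 hours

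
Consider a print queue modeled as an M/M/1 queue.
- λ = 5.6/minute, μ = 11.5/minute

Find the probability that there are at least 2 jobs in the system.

ρ = λ/μ = 5.6/11.5 = 0.48696
P(N ≥ n) = ρⁿ
P(N ≥ 2) = 0.48696^2
P(N ≥ 2) = 0.2371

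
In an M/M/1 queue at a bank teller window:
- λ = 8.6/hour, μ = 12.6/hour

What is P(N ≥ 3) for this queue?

ρ = λ/μ = 8.6/12.6 = 0.68254
P(N ≥ n) = ρⁿ
P(N ≥ 3) = 0.68254^3
P(N ≥ 3) = 0.3180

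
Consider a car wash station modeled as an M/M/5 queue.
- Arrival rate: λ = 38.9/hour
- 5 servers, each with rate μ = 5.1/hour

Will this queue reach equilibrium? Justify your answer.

Stability requires ρ = λ/(cμ) < 1
ρ = 38.9/(5 × 5.1) = 38.9/25.50 = 1.5255
Since 1.5255 ≥ 1, the system is UNSTABLE.
Need c > λ/μ = 38.9/5.1 = 7.63.
Minimum servers needed: c = 8.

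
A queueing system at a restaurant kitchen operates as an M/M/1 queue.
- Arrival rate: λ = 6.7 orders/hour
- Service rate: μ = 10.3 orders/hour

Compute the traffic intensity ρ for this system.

Server utilization: ρ = λ/μ
ρ = 6.7/10.3 = 0.6505
The server is busy 65.05% of the time.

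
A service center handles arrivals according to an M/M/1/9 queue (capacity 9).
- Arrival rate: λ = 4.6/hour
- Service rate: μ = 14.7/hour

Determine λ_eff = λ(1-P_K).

ρ = λ/μ = 4.6/14.7 = 0.31293
P₀ = (1-ρ)/(1-ρ^(K+1)) = (1-0.31293)/(1-0.31293^10) = 0.6871/1.0000 = 0.6871
P_K = P₀×ρ^K = 0.6871 × 0.31293^9 = 0.6871 × 0.00002878 = 0.00001977
λ_eff = λ(1-P_K) = 4.6 × (1 - 0.00001977) = 4.6 × 0.99998 = 4.5999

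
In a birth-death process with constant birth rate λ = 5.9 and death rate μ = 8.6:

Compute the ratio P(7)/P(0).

For constant rates: P(n)/P(0) = (λ/μ)^n
P(7)/P(0) = (5.9/8.6)^7 = 0.68605^7 = 0.07153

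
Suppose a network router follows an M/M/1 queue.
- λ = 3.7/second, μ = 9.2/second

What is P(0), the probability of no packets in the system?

ρ = λ/μ = 3.7/9.2 = 0.4022
P(0) = 1 - ρ = 1 - 0.4022 = 0.5978
The server is idle 59.78% of the time.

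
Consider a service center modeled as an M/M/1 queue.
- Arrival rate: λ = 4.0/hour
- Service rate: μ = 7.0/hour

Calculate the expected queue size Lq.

ρ = λ/μ = 4.0/7.0 = 0.5714
For M/M/1: Lq = λ²/(μ(μ-λ))
Lq = 16.00/(7.0 × 3.00)
Lq = 0.7619 customers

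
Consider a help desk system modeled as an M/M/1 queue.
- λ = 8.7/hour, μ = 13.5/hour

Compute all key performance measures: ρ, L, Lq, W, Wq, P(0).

Step 1: ρ = λ/μ = 8.7/13.5 = 0.6444
Step 2: L = λ/(μ-λ) = 8.7/4.80 = 1.8125
Step 3: Lq = λ²/(μ(μ-λ)) = 75.69/(13.5×4.80) = 1.1681
Step 4: W = 1/(μ-λ) = 1/4.80 = 0.20833
Step 5: Wq = λ/(μ(μ-λ)) = 8.7/(13.5×4.80) = 0.1343
Step 6: P(0) = 1-ρ = 0.3556
Verify: L = λW = 8.7×0.20833 = 1.8125 ✔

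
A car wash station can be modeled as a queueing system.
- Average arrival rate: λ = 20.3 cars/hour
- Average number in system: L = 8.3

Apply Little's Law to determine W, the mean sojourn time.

Little's Law: L = λW, so W = L/λ
W = 8.3/20.3 = 0.4089 hours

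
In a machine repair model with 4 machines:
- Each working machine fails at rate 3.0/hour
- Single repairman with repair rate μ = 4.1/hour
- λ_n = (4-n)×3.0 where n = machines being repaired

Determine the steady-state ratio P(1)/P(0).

P(1)/P(0) = ∏_{i=0}^{1-1} λ_i/μ_{i+1}
= (4-0)×3.0/4.1
= 2.9268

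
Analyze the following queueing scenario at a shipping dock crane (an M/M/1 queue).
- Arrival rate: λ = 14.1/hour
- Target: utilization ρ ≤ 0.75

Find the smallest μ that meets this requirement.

ρ = λ/μ, so μ = λ/ρ
μ ≥ 14.1/0.75 = 18.8000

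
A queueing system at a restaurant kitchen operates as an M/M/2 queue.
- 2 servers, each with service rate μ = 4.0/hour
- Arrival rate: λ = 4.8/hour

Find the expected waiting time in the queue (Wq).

Traffic intensity: ρ = λ/(cμ) = 4.8/(2×4.0) = 0.6000
Since ρ = 0.6000 < 1, system is stable.
Offered load a = λ/μ = cρ = 4.8/4.0 = 1.2000
P₀ = [ Σₙ₌₀^1 aⁿ/n! + a^2/(2!(1-ρ)) ]⁻¹
Σ = a^0/0! + a^1/1! = 1.0000 + 1.2000 = 2.2000
a^2/(2!(1-ρ)) = 1.4400/(2 × 0.4000) = 1.8000
P₀ = 1/(2.2000 + 1.8000) = 0.2500
Lq = P₀·a^2·ρ / (2!(1-ρ)²) = 0.2500 × 1.4400 × 0.6000 / (2 × 0.1600) = 0.6750
Wq = Lq/λ = 0.6750/4.8 = 0.1406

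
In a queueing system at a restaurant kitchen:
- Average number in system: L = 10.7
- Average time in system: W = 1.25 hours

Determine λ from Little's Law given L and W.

Little's Law: L = λW, so λ = L/W
λ = 10.7/1.25 = 8.5600 orders/hour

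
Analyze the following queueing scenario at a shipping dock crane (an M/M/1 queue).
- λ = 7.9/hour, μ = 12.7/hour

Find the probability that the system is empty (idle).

ρ = λ/μ = 7.9/12.7 = 0.6220
P(0) = 1 - ρ = 1 - 0.6220 = 0.3780
The server is idle 37.80% of the time.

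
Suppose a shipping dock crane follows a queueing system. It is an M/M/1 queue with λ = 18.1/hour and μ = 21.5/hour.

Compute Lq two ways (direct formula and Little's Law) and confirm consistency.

Method 1 (direct): Lq = λ²/(μ(μ-λ)) = 327.61/(21.5 × 3.40) = 4.4817

Method 2 (Little's Law):
W = 1/(μ-λ) = 1/3.40 = 0.29412
Wq = W - 1/μ = 0.29412 - 0.046512 = 0.24761
Lq = λWq = 18.1 × 0.24761 = 4.4817 ✔ (matches Method 1)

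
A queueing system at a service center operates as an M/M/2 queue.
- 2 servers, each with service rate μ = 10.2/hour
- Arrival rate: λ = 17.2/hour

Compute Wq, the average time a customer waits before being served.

Traffic intensity: ρ = λ/(cμ) = 17.2/(2×10.2) = 0.8431
Since ρ = 0.8431 < 1, system is stable.
Offered load a = λ/μ = cρ = 17.2/10.2 = 1.6863
P₀ = [ Σₙ₌₀^1 aⁿ/n! + a^2/(2!(1-ρ)) ]⁻¹
Σ = a^0/0! + a^1/1! = 1.0000 + 1.6863 = 2.6863
a^2/(2!(1-ρ)) = 2.84352/(2 × 0.156863) = 9.0637
P₀ = 1/(2.6863 + 9.0637) = 0.08511
Lq = P₀·a^2·ρ / (2!(1-ρ)²) = 0.0851064 × 2.84352 × 0.843137 / (2 × 0.0246059) = 4.1462
Wq = Lq/λ = 4.1462/17.2 = 0.2411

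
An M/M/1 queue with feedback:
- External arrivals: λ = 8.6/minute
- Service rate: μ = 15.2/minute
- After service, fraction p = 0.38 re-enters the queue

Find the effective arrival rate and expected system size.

Effective arrival rate: λ_eff = λ/(1-p) = 8.6/(1-0.38) = 8.6/0.62 = 13.87097
ρ = λ_eff/μ = 13.87097/15.2 = 0.912564
L = ρ/(1-ρ) = 0.912564/(1-0.912564) = 10.4369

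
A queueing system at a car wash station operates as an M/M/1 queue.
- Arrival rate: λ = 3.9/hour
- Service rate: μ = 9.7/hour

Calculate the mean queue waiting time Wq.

First, compute utilization: ρ = λ/μ = 3.9/9.7 = 0.4021
For M/M/1: Wq = λ/(μ(μ-λ))
Wq = 3.9/(9.7 × (9.7-3.9))
Wq = 3.9/(9.7 × 5.80)
Wq = 0.06932 hours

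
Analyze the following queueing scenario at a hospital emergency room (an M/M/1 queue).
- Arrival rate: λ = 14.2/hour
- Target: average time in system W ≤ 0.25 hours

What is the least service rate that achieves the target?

For M/M/1: W = 1/(μ-λ)
Need W ≤ 0.25, so 1/(μ-λ) ≤ 0.25
μ - λ ≥ 1/0.25 = 4.0000
μ ≥ 14.2 + 4.0000 = 18.2000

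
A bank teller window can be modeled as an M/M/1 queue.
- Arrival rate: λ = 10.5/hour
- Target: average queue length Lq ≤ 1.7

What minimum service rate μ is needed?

For M/M/1: Lq = λ²/(μ(μ-λ))
Need Lq ≤ 1.7, i.e. μ(μ-λ) ≥ λ²/1.7
μ² - 10.5μ - 110.25/1.7 ≥ 0  →  μ² - 10.5μ - 64.85294 ≥ 0
Quadratic formula (positive root): μ = [λ + √(λ² + 4×64.85294)]/2
Discriminant: 110.25 + 4×64.85294 = 369.6618, √369.6618 = 19.2266
μ ≥ (10.5 + 19.2266)/2 = 14.8633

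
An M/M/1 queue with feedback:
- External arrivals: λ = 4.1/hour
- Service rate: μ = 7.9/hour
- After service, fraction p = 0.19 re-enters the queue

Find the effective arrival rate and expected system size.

Effective arrival rate: λ_eff = λ/(1-p) = 4.1/(1-0.19) = 4.1/0.81 = 5.06173
ρ = λ_eff/μ = 5.06173/7.9 = 0.64073
L = ρ/(1-ρ) = 0.64073/(1-0.64073) = 1.7834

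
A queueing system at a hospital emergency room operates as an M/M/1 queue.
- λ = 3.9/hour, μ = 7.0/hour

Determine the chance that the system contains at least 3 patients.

ρ = λ/μ = 3.9/7.0 = 0.5571
P(N ≥ n) = ρⁿ
P(N ≥ 3) = 0.5571^3
P(N ≥ 3) = 0.1729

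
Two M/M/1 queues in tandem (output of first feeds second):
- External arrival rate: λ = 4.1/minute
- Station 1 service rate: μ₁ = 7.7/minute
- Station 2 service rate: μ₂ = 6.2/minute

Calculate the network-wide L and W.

By Jackson's theorem, each station behaves as independent M/M/1.
Station 1: ρ₁ = 4.1/7.7 = 0.5325, L₁ = ρ₁/(1-ρ₁) = λ/(μ₁-λ) = 4.1/3.60 = 1.1389
Station 2: ρ₂ = 4.1/6.2 = 0.6613, L₂ = ρ₂/(1-ρ₂) = λ/(μ₂-λ) = 4.1/2.10 = 1.9524
Total: L = L₁ + L₂ = 1.1389 + 1.9524 = 3.0913
W = L/λ = 3.0913/4.1 = 0.7540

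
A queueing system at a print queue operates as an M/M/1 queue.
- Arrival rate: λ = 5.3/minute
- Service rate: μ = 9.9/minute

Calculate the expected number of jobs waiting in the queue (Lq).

ρ = λ/μ = 5.3/9.9 = 0.5354
For M/M/1: Lq = λ²/(μ(μ-λ))
Lq = 28.09/(9.9 × 4.60)
Lq = 0.6168 jobs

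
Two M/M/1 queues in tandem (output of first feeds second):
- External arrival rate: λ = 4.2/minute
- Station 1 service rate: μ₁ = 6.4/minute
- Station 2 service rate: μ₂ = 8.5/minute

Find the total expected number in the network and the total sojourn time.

By Jackson's theorem, each station behaves as independent M/M/1.
Station 1: ρ₁ = 4.2/6.4 = 0.6562, L₁ = ρ₁/(1-ρ₁) = λ/(μ₁-λ) = 4.2/2.20 = 1.9091
Station 2: ρ₂ = 4.2/8.5 = 0.4941, L₂ = ρ₂/(1-ρ₂) = λ/(μ₂-λ) = 4.2/4.30 = 0.9767
Total: L = L₁ + L₂ = 1.9091 + 0.9767 = 2.8858
W = L/λ = 2.8858/4.2 = 0.6871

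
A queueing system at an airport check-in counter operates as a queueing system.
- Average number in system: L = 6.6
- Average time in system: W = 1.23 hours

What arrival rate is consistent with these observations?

Little's Law: L = λW, so λ = L/W
λ = 6.6/1.23 = 5.3659 passengers/hour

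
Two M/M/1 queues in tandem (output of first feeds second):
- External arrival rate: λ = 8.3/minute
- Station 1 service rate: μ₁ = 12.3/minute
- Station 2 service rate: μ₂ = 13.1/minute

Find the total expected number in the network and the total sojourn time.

By Jackson's theorem, each station behaves as independent M/M/1.
Station 1: ρ₁ = 8.3/12.3 = 0.6748, L₁ = ρ₁/(1-ρ₁) = λ/(μ₁-λ) = 8.3/4.00 = 2.0750
Station 2: ρ₂ = 8.3/13.1 = 0.6336, L₂ = ρ₂/(1-ρ₂) = λ/(μ₂-λ) = 8.3/4.80 = 1.7292
Total: L = L₁ + L₂ = 2.0750 + 1.7292 = 3.8042
W = L/λ = 3.8042/8.3 = 0.4583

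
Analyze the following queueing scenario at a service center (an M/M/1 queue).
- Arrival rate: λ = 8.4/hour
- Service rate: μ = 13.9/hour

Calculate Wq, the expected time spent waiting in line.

First, compute utilization: ρ = λ/μ = 8.4/13.9 = 0.6043
For M/M/1: Wq = λ/(μ(μ-λ))
Wq = 8.4/(13.9 × (13.9-8.4))
Wq = 8.4/(13.9 × 5.50)
Wq = 0.1099 hours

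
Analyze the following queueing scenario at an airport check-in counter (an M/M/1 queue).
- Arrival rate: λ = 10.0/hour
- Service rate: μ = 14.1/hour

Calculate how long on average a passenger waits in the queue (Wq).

First, compute utilization: ρ = λ/μ = 10.0/14.1 = 0.7092
For M/M/1: Wq = λ/(μ(μ-λ))
Wq = 10.0/(14.1 × (14.1-10.0))
Wq = 10.0/(14.1 × 4.10)
Wq = 0.1730 hours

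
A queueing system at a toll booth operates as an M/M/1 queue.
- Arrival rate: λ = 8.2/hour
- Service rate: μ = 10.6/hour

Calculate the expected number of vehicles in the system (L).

ρ = λ/μ = 8.2/10.6 = 0.7736
For M/M/1: L = λ/(μ-λ)
L = 8.2/(10.6-8.2) = 8.2/2.40
L = 3.4167 vehicles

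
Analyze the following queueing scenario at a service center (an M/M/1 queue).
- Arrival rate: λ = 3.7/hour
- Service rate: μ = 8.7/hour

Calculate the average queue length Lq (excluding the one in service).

ρ = λ/μ = 3.7/8.7 = 0.4253
For M/M/1: Lq = λ²/(μ(μ-λ))
Lq = 13.69/(8.7 × 5.00)
Lq = 0.3147 customers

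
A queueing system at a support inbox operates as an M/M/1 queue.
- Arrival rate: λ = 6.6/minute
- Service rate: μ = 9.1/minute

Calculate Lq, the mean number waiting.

ρ = λ/μ = 6.6/9.1 = 0.7253
For M/M/1: Lq = λ²/(μ(μ-λ))
Lq = 43.56/(9.1 × 2.50)
Lq = 1.9147 emails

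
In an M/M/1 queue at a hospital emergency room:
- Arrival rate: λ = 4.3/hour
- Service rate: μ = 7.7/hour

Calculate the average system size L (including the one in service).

ρ = λ/μ = 4.3/7.7 = 0.5584
For M/M/1: L = λ/(μ-λ)
L = 4.3/(7.7-4.3) = 4.3/3.40
L = 1.2647 patients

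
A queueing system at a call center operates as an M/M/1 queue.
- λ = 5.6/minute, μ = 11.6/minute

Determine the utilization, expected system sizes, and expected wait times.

Step 1: ρ = λ/μ = 5.6/11.6 = 0.4828
Step 2: L = λ/(μ-λ) = 5.6/6.00 = 0.9333
Step 3: Lq = λ²/(μ(μ-λ)) = 31.36/(11.6×6.00) = 0.4506
Step 4: W = 1/(μ-λ) = 1/6.00 = 0.166667
Step 5: Wq = λ/(μ(μ-λ)) = 5.6/(11.6×6.00) = 0.08046
Step 6: P(0) = 1-ρ = 0.5172
Verify: L = λW = 5.6×0.166667 = 0.9333 ✔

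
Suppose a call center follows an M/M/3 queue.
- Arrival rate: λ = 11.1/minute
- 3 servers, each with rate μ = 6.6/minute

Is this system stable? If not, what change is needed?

Stability requires ρ = λ/(cμ) < 1
ρ = 11.1/(3 × 6.6) = 11.1/19.80 = 0.5606
Since 0.5606 < 1, the system is STABLE.
The servers are busy 56.06% of the time.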